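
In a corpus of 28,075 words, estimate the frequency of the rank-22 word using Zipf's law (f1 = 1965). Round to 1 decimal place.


Zipf's law: f(r) = f(1) / r
f(1) = 1965
f(22) = 1965 / 22
= 89.3 occurrences


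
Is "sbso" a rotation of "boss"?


Word: "boss", Candidate: "sbso"
Method: check if candidate is substring of word+word
"bossboss" contains "sbso"? No
Is rotation = No


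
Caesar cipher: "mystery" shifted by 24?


Word: "mystery"
Shift: 24
Each letter → (letter + shift) mod 26:
  'm' (12) + 24 = 10 → 'k'
  'y' (24) + 24 = 22 → 'w'
  's' (18) + 24 = 16 → 'q'
  't' (19) + 24 = 17 → 'r'
  'e' (4) + 24 = 2 → 'c'
  'r' (17) + 24 = 15 → 'p'
  'y' (24) + 24 = 22 → 'w'
Result = "kwqrcpw"


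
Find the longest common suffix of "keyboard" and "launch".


Word 1: "keyboard"
Word 2: "launch"
Comparing from end:
  Pos -1: 'd' != 'h' (stop)
LCS = "" (length 0)


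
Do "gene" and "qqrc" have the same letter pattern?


Pattern of "gene": [0, 1, 2, 1]
Pattern of "qqrc": [0, 0, 1, 2]
Patterns do not match
Same pattern = No


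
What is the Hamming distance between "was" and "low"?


Comparing character by character (same length = 3):
  Pos 0: 'w' vs 'l' !=
  Pos 1: 'a' vs 'o' !=
  Pos 2: 's' vs 'w' !=
Hamming distance = 3


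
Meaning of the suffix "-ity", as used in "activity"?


Suffix: -ity
Example: activity = active + -ity, with a spelling change
Meaning = quality of


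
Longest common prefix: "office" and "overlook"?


Word 1: "office"
Word 2: "overlook"
Comparing from start:
  Pos 0: 'o' == 'o'
  Pos 1: 'f' != 'v' (stop)
LCP = "o" (length 1)


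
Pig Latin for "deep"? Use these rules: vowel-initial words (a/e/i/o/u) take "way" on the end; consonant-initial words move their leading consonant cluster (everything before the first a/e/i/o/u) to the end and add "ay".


Word: "deep"
Starts with consonant(s) → move to end, add 'ay'
Consonant cluster: "d"
Pig Latin = "eepday"


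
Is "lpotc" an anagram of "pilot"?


Word 1: "pilot" → sorted: ilopt
Word 2: "lpotc" → sorted: clopt
Same letters? ilopt != clopt
Anagram = No


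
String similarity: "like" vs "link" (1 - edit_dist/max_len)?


Word 1: "like" (length 4)
Word 2: "link" (length 4)
One optimal edit sequence:
  1. keep 'l'
  2. keep 'i'
  3. substitute 'k' -> 'n'  (+1)
  4. substitute 'e' -> 'k'  (+1)
Edit distance = 2
Max length = max(4, 4) = 4
Similarity = 1 - 2/4
= 0.5000


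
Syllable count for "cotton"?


Word: "cotton"
Syllable breakdown: cot · ton
Counting: 2 parts
= 2 syllables


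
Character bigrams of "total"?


Word: "total" (length 5)
Number of bigrams = 5 - 2 + 1 = 4
  Position 0: "to"
  Position 1: "ot"
  Position 2: "ta"
  Position 3: "al"
Bigrams = "to", "ot", "ta", "al"


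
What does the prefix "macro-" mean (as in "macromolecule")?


Prefix: macro-
Example: macromolecule (macro- + molecule)
Meaning = large


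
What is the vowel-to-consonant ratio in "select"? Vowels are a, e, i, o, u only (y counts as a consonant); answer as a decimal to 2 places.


Word: "select"
Vowels (a,e,i,o,u): 2
Consonants: 4
Ratio = 2/4
= 0.50


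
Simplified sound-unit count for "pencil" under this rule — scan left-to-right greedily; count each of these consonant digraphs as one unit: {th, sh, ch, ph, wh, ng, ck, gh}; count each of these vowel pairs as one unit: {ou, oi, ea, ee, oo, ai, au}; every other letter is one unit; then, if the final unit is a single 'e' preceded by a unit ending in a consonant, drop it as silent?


Word: "pencil" (6 letters)
Left-to-right scan:
  (1) 'p' (letter)
  (2) 'e' (letter)
  (3) 'n' (letter)
  (4) 'c' (letter)
  (5) 'i' (letter)
  (6) 'l' (letter)
Units from scan: 6
Sound units = 6 units


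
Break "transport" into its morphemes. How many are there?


Word: "transport"
Morphemes: trans- | port
Each morpheme carries meaning
= 2 morphemes


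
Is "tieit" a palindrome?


Word: "tieit"
Reversed: "tieit"
Forward == Backward? tieit == tieit
Palindrome = Yes


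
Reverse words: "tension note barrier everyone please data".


Original: "tension note barrier everyone please data"
Words (1..n): tension | note | barrier | everyone | please | data
Reversed (n..1): data | please | everyone | barrier | note | tension
Result = "data please everyone barrier note tension"


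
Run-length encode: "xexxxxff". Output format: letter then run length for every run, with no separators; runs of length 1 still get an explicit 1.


String: "xexxxxff"
Scanning for consecutive runs:
  'x' x 1
  'e' x 1
  'x' x 4
  'f' x 2
RLE = "x1e1x4f2"


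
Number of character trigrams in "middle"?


Word: "middle" (length 6)
Number of 3-grams = length - 3 + 1 = 6 - 3 + 1
= 4


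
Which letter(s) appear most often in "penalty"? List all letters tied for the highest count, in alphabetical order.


Word: "penalty"
Letter counts:
  'a': 1
  'e': 1
  'l': 1
  'n': 1
  'p': 1
  't': 1
  'y': 1
Maximum count = 1
Most frequent = 'a', 'e', 'l', 'n', 'p', 't', 'y' (1 time each)


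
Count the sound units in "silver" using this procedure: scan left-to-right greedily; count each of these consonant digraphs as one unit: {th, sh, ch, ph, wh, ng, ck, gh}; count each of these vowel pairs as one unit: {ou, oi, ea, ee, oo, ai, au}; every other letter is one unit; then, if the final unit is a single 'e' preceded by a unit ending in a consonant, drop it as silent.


Word: "silver" (6 letters)
Left-to-right scan:
  1. 's' (letter)
  2. 'i' (letter)
  3. 'l' (letter)
  4. 'v' (letter)
  5. 'e' (letter)
  6. 'r' (letter)
Units from scan: 6
Sound units = 6 units


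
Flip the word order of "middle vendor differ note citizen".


Original: "middle vendor differ note citizen"
Words (1..n): middle | vendor | differ | note | citizen
Reversed (n..1): citizen | note | differ | vendor | middle
Result = "citizen note differ vendor middle"


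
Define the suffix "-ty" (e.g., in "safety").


Suffix: -ty
As in: safety -> safe + -ty
Meaning = quality of


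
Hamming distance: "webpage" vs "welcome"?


Comparing character by character (same length = 7):
  Pos 0: 'w' vs 'w' =
  Pos 1: 'e' vs 'e' =
  Pos 2: 'b' vs 'l' !=
  Pos 3: 'p' vs 'c' !=
  Pos 4: 'a' vs 'o' !=
  Pos 5: 'g' vs 'm' !=
  Pos 6: 'e' vs 'e' =
Hamming distance = 4


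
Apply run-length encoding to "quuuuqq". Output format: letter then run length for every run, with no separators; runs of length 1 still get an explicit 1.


String: "quuuuqq"
Scanning for consecutive runs:
  'q' x 1
  'u' x 4
  'q' x 2
RLE = "q1u4q2"


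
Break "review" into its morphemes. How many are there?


Word: "review"
Morphemes: re- / view
Each morpheme carries meaning
= 2 morphemes


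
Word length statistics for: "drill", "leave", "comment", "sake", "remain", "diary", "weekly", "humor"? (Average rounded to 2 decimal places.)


Lengths: "drill"=5, "leave"=5, "comment"=7, "sake"=4, "remain"=6, "diary"=5, "weekly"=6, "humor"=5
Sum = 43, Count = 8
Average = 43/8 = 5.38
= avg=5.38, min=4, max=7


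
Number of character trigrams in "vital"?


Word: "vital" (length 5)
Number of 3-grams = length - 3 + 1 = 5 - 3 + 1
= 3


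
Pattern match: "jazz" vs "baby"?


Pattern of "jazz": [0, 1, 2, 2]
Pattern of "baby": [0, 1, 0, 2]
Patterns do not match
Same pattern = No


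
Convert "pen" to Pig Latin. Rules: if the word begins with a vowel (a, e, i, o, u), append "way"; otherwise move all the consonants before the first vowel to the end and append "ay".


Word: "pen"
Starts with consonant(s) → move to end, add 'ay'
Consonant cluster: "p"
Pig Latin = "enpay"


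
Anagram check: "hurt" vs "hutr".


Word 1: "hurt" → sorted: hrtu
Word 2: "hutr" → sorted: hrtu
Same letters? hrtu == hrtu
Anagram = Yes


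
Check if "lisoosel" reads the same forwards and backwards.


Word: "lisoosel"
Reversed: "lesoosil"
Forward == Backward? lisoosel != lesoosil
Palindrome = No


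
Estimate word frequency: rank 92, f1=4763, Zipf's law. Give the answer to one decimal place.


Zipf's law: f(r) = f(1) / r
f(1) = 4763
f(92) = 4763 / 92
= 51.8 occurrences


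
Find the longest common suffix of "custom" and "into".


Word 1: "custom"
Word 2: "into"
Comparing from end:
  Pos -1: 'm' != 'o' (stop)
LCS = "" (length 0)


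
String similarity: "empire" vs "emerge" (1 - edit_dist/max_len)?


Word 1: "empire" (length 6)
Word 2: "emerge" (length 6)
One optimal edit sequence:
  1. keep 'e'
  2. keep 'm'
  3. substitute 'p' -> 'e'  (+1)
  4. substitute 'i' -> 'r'  (+1)
  5. substitute 'r' -> 'g'  (+1)
  6. keep 'e'
Edit distance = 3
Max length = max(6, 6) = 6
Similarity = 1 - 3/6
= 0.5000


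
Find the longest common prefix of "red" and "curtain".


Word 1: "red"
Word 2: "curtain"
Comparing from start:
  Pos 0: 'r' != 'c' (stop)
LCP = "" (length 0)


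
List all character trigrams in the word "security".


Word: "security" (length 8)
Number of trigrams = 8 - 3 + 1 = 6
  Position 0: "sec"
  Position 1: "ecu"
  Position 2: "cur"
  Position 3: "uri"
  Position 4: "rit"
  Position 5: "ity"
Trigrams = "sec", "ecu", "cur", "uri", "rit", "ity"


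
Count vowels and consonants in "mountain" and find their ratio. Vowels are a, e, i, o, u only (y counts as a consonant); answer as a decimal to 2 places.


Word: "mountain"
Vowels (a,e,i,o,u): 4
Consonants: 4
Ratio = 4/4
= 1.00


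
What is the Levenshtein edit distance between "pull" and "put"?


Word 1: "pull" (length 4)
Word 2: "put" (length 3)
One optimal edit sequence (insert/delete/substitute each cost 1):
  1. keep 'p'
  2. keep 'u'
  3. delete 'l'  (+1)
  4. substitute 'l' -> 't'  (+1)
Total edit operations: 2
Edit distance = 2


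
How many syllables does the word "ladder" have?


Word: "ladder"
Syllable breakdown: lad / der
Counting: 2 parts
= 2 syllables


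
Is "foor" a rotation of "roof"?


Word: "roof", Candidate: "foor"
Method: check if candidate is substring of word+word
"roofroof" contains "foor"? No
Is rotation = No


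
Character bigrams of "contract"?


Word: "contract" (length 8)
Number of bigrams = 8 - 2 + 1 = 7
  Position 0: "co"
  Position 1: "on"
  Position 2: "nt"
  Position 3: "tr"
  Position 4: "ra"
  Position 5: "ac"
  Position 6: "ct"
Bigrams = "co", "on", "nt", "tr", "ra", "ac", "ct"


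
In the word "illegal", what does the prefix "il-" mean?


Prefix: il-
As in: illegal -> il- + legal
Meaning = not


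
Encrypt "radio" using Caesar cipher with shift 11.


Word: "radio"
Shift: 11
Each letter → (letter + shift) mod 26:
  'r' (17) + 11 = 2 → 'c'
  'a' (0) + 11 = 11 → 'l'
  'd' (3) + 11 = 14 → 'o'
  'i' (8) + 11 = 19 → 't'
  'o' (14) + 11 = 25 → 'z'
Result = "clotz"


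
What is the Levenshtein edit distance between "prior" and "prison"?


Word 1: "prior" (length 5)
Word 2: "prison" (length 6)
One optimal edit sequence (insert/delete/substitute each cost 1):
  1. keep 'p'
  2. keep 'r'
  3. keep 'i'
  4. insert 's'  (+1)
  5. keep 'o'
  6. substitute 'r' -> 'n'  (+1)
Total edit operations: 2
Edit distance = 2


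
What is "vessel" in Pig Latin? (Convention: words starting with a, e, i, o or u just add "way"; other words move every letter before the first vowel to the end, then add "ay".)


Word: "vessel"
Starts with consonant(s) → move to end, add 'ay'
Consonant cluster: "v"
Pig Latin = "esselvay"


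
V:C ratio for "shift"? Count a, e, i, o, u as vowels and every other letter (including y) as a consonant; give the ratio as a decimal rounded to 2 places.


Word: "shift"
Vowels (a,e,i,o,u): 1
Consonants: 4
Ratio = 1/4
= 0.25


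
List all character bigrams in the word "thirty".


Word: "thirty" (length 6)
Number of bigrams = 6 - 2 + 1 = 5
  Position 0: "th"
  Position 1: "hi"
  Position 2: "ir"
  Position 3: "rt"
  Position 4: "ty"
Bigrams = "th", "hi", "ir", "rt", "ty"


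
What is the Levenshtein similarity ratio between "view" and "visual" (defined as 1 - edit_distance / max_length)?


Word 1: "view" (length 4)
Word 2: "visual" (length 6)
One optimal edit sequence:
  1. keep 'v'
  2. keep 'i'
  3. insert 's'  (+1)
  4. insert 'u'  (+1)
  5. substitute 'e' -> 'a'  (+1)
  6. substitute 'w' -> 'l'  (+1)
Edit distance = 4
Max length = max(4, 6) = 6
Similarity = 1 - 4/6
= 0.3333


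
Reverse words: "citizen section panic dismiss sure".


Original: "citizen section panic dismiss sure"
Words (1..n): citizen | section | panic | dismiss | sure
Reversed (n..1): sure | dismiss | panic | section | citizen
Result = "sure dismiss panic section citizen"


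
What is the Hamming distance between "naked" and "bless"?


Comparing character by character (same length = 5):
  Pos 0: 'n' vs 'b' !=
  Pos 1: 'a' vs 'l' !=
  Pos 2: 'k' vs 'e' !=
  Pos 3: 'e' vs 's' !=
  Pos 4: 'd' vs 's' !=
Hamming distance = 5


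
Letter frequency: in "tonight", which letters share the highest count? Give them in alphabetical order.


Word: "tonight"
Letter counts:
  'g': 1
  'h': 1
  'i': 1
  'n': 1
  'o': 1
  't': 2
Maximum count = 2
Most frequent = 't' (2 times each)


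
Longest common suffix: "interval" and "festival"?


Word 1: "interval"
Word 2: "festival"
Comparing from end:
  Pos -1: 'l' == 'l'
  Pos -2: 'a' == 'a'
  Pos -3: 'v' == 'v'
  Pos -4: 'r' != 'i' (stop)
LCS = "val" (length 3)


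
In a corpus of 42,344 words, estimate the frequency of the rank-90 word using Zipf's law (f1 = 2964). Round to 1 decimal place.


Zipf's law: f(r) = f(1) / r
f(1) = 2964
f(90) = 2964 / 90
= 32.9 occurrences


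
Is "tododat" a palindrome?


Word: "tododat"
Reversed: "tadodot"
Forward == Backward? tododat != tadodot
Palindrome = No


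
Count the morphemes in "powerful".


Word: "powerful"
Morphemes: power | -ful
Each morpheme carries meaning
= 2 morphemes


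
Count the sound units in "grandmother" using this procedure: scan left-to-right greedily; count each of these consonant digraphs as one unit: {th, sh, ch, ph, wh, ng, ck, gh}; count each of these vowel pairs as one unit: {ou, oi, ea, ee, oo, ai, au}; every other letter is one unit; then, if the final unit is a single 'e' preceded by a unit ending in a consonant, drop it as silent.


Word: "grandmother" (11 letters)
Left-to-right scan:
  [1] 'g' (letter)
  [2] 'r' (letter)
  [3] 'a' (letter)
  [4] 'n' (letter)
  [5] 'd' (letter)
  [6] 'm' (letter)
  [7] 'o' (letter)
  [8] 'th' (digraph)
  [9] 'e' (letter)
  [10] 'r' (letter)
Units from scan: 10
Sound units = 10 units


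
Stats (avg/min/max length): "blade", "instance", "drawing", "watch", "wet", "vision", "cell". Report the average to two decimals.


Lengths: "blade"=5, "instance"=8, "drawing"=7, "watch"=5, "wet"=3, "vision"=6, "cell"=4
Sum = 38, Count = 7
Average = 38/7 = 5.43
= avg=5.43, min=3, max=8


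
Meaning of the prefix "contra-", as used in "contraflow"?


Prefix: contra-
Example: contraflow = contra- + flow
Meaning = against


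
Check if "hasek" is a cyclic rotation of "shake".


Word: "shake", Candidate: "hasek"
Method: check if candidate is substring of word+word
"shakeshake" contains "hasek"? No
Is rotation = No


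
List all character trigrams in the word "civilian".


Word: "civilian" (length 8)
Number of trigrams = 8 - 3 + 1 = 6
  Position 0: "civ"
  Position 1: "ivi"
  Position 2: "vil"
  Position 3: "ili"
  Position 4: "lia"
  Position 5: "ian"
Trigrams = "civ", "ivi", "vil", "ili", "lia", "ian"


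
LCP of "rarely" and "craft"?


Word 1: "rarely"
Word 2: "craft"
Comparing from start:
  Pos 0: 'r' != 'c' (stop)
LCP = "" (length 0)


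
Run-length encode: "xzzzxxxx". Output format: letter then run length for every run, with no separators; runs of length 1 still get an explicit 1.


String: "xzzzxxxx"
Scanning for consecutive runs:
  'x' x 1
  'z' x 3
  'x' x 4
RLE = "x1z3x4"


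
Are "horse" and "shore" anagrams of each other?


Word 1: "horse" → sorted: ehors
Word 2: "shore" → sorted: ehors
Same letters? ehors == ehors
Anagram = Yes


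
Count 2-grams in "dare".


Word: "dare" (length 4)
Number of 2-grams = length - 2 + 1 = 4 - 2 + 1
= 3


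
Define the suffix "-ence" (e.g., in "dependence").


Suffix: -ence
Example: dependence = depend + -ence
Meaning = state of


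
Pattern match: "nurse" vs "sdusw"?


Pattern of "nurse": [0, 1, 2, 3, 4]
Pattern of "sdusw": [0, 1, 2, 0, 3]
Patterns do not match
Same pattern = No


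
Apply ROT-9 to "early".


Word: "early"
Shift: 9
Each letter → (letter + shift) mod 26:
  'e' (4) + 9 = 13 → 'n'
  'a' (0) + 9 = 9 → 'j'
  'r' (17) + 9 = 0 → 'a'
  'l' (11) + 9 = 20 → 'u'
  'y' (24) + 9 = 7 → 'h'
Result = "njauh"


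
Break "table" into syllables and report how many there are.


Word: "table"
Syllable breakdown: ta / ble
Counting: 2 parts
= 2 syllables


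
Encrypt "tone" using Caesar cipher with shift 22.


Word: "tone"
Shift: 22
Each letter → (letter + shift) mod 26:
  't' (19) + 22 = 15 → 'p'
  'o' (14) + 22 = 10 → 'k'
  'n' (13) + 22 = 9 → 'j'
  'e' (4) + 22 = 0 → 'a'
Result = "pkja"


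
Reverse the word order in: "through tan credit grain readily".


Original: "through tan credit grain readily"
Words (1..n): through | tan | credit | grain | readily
Reversed (n..1): readily | grain | credit | tan | through
Result = "readily grain credit tan through"


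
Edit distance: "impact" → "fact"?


Word 1: "impact" (length 6)
Word 2: "fact" (length 4)
One optimal edit sequence (insert/delete/substitute each cost 1):
  1. delete 'i'  (+1)
  2. delete 'm'  (+1)
  3. substitute 'p' -> 'f'  (+1)
  4. keep 'a'
  5. keep 'c'
  6. keep 't'
Total edit operations: 3
Edit distance = 3


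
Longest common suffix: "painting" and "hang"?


Word 1: "painting"
Word 2: "hang"
Comparing from end:
  Pos -1: 'g' == 'g'
  Pos -2: 'n' == 'n'
  Pos -3: 'i' != 'a' (stop)
LCS = "ng" (length 2)


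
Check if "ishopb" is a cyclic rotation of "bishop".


Word: "bishop", Candidate: "ishopb"
Method: check if candidate is substring of word+word
"bishopbishop" contains "ishopb"? Yes
Is rotation = Yes


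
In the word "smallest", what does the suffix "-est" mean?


Suffix: -est
Example: smallest = small + -est
Meaning = most


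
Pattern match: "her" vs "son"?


Pattern of "her": [0, 1, 2]
Pattern of "son": [0, 1, 2]
Patterns match
Same pattern = Yes


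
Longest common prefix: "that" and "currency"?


Word 1: "that"
Word 2: "currency"
Comparing from start:
  Pos 0: 't' != 'c' (stop)
LCP = "" (length 0)


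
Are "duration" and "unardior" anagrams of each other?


Word 1: "duration" → sorted: adinortu
Word 2: "unardior" → sorted: adinorru
Same letters? adinortu != adinorru
Anagram = No


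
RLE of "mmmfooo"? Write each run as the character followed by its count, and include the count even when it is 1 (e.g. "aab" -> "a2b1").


String: "mmmfooo"
Scanning for consecutive runs:
  'm' x 3
  'f' x 1
  'o' x 3
RLE = "m3f1o3"


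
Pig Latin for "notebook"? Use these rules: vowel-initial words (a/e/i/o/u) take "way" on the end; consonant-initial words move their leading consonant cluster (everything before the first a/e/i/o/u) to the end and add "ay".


Word: "notebook"
Starts with consonant(s) → move to end, add 'ay'
Consonant cluster: "n"
Pig Latin = "otebooknay"


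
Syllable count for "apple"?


Word: "apple"
Syllable breakdown: ap / ple
Counting: 2 parts
= 2 syllables


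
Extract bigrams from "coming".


Word: "coming" (length 6)
Number of bigrams = 6 - 2 + 1 = 5
  Position 0: "co"
  Position 1: "om"
  Position 2: "mi"
  Position 3: "in"
  Position 4: "ng"
Bigrams = "co", "om", "mi", "in", "ng"


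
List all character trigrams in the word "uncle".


Word: "uncle" (length 5)
Number of trigrams = 5 - 3 + 1 = 3
  Position 0: "unc"
  Position 1: "ncl"
  Position 2: "cle"
Trigrams = "unc", "ncl", "cle"


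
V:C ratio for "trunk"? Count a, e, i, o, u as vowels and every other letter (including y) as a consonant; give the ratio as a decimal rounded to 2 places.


Word: "trunk"
Vowels (a,e,i,o,u): 1
Consonants: 4
Ratio = 1/4
= 0.25


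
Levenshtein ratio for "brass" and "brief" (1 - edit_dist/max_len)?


Word 1: "brass" (length 5)
Word 2: "brief" (length 5)
One optimal edit sequence:
  1. keep 'b'
  2. keep 'r'
  3. substitute 'a' -> 'i'  (+1)
  4. substitute 's' -> 'e'  (+1)
  5. substitute 's' -> 'f'  (+1)
Edit distance = 3
Max length = max(5, 5) = 5
Similarity = 1 - 3/5
= 0.4000


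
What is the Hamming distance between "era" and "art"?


Comparing character by character (same length = 3):
  Pos 0: 'e' vs 'a' !=
  Pos 1: 'r' vs 'r' =
  Pos 2: 'a' vs 't' !=
Hamming distance = 2


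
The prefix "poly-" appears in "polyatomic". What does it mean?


Prefix: poly-
As in: polyatomic -> poly- + atomic
Meaning = many


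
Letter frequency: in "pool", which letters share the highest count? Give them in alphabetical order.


Word: "pool"
Letter counts:
  'l': 1
  'o': 2
  'p': 1
Maximum count = 2
Most frequent = 'o' (2 times each)


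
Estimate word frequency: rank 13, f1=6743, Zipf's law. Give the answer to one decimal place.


Zipf's law: f(r) = f(1) / r
f(1) = 6743
f(13) = 6743 / 13
= 518.7 occurrences


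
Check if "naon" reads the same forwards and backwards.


Word: "naon"
Reversed: "noan"
Forward == Backward? naon != noan
Palindrome = No


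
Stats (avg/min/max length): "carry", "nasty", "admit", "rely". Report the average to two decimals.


Lengths: "carry"=5, "nasty"=5, "admit"=5, "rely"=4
Sum = 19, Count = 4
Average = 19/4 = 4.75
= avg=4.75, min=4, max=5


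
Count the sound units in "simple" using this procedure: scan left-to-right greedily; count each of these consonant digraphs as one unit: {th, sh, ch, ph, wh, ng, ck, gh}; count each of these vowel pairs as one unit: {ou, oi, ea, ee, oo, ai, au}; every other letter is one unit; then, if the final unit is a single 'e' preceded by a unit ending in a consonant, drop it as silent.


Word: "simple" (6 letters)
Left-to-right scan:
  1. 's' (letter)
  2. 'i' (letter)
  3. 'm' (letter)
  4. 'p' (letter)
  5. 'l' (letter)
  6. 'e' (letter)
Units from scan: 6
Final unit is 'e' after a consonant -> drop as silent (-1)
Sound units = 5 units


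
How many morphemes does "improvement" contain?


Word: "improvement"
Morphemes: improve + -ment
Each morpheme carries meaning
= 2 morphemes


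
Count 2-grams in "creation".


Word: "creation" (length 8)
Number of 2-grams = length - 2 + 1 = 8 - 2 + 1
= 7


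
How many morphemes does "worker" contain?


Word: "worker"
Morphemes: work + -er
Each morpheme carries meaning
= 2 morphemes


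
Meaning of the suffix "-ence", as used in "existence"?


Suffix: -ence
Example: existence (exist + -ence)
Meaning = state of


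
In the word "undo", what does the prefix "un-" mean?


Prefix: un-
As in: undo -> un- + do
Meaning = not / reverse


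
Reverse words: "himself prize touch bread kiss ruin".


Original: "himself prize touch bread kiss ruin"
Words (1..n): himself | prize | touch | bread | kiss | ruin
Reversed (n..1): ruin | kiss | bread | touch | prize | himself
Result = "ruin kiss bread touch prize himself"


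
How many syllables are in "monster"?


Word: "monster"
Syllable breakdown: mon-ster
Counting: 2 parts
= 2 syllables


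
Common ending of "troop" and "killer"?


Word 1: "troop"
Word 2: "killer"
Comparing from end:
  Pos -1: 'p' != 'r' (stop)
LCS = "" (length 0)


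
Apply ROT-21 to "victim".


Word: "victim"
Shift: 21
Each letter → (letter + shift) mod 26:
  'v' (21) + 21 = 16 → 'q'
  'i' (8) + 21 = 3 → 'd'
  'c' (2) + 21 = 23 → 'x'
  't' (19) + 21 = 14 → 'o'
  'i' (8) + 21 = 3 → 'd'
  'm' (12) + 21 = 7 → 'h'
Result = "qdxodh"


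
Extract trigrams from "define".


Word: "define" (length 6)
Number of trigrams = 6 - 3 + 1 = 4
  Position 0: "def"
  Position 1: "efi"
  Position 2: "fin"
  Position 3: "ine"
Trigrams = "def", "efi", "fin", "ine"


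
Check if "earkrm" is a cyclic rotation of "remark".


Word: "remark", Candidate: "earkrm"
Method: check if candidate is substring of word+word
"remarkremark" contains "earkrm"? No
Is rotation = No


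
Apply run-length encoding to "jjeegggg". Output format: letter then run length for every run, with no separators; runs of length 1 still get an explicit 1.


String: "jjeegggg"
Scanning for consecutive runs:
  'j' x 2
  'e' x 2
  'g' x 4
RLE = "j2e2g4"


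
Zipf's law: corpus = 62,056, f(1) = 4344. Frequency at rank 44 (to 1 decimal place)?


Zipf's law: f(r) = f(1) / r
f(1) = 4344
f(44) = 4344 / 44
= 98.7 occurrences


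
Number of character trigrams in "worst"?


Word: "worst" (length 5)
Number of 3-grams = length - 3 + 1 = 5 - 3 + 1
= 3


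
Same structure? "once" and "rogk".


Pattern of "once": [0, 1, 2, 3]
Pattern of "rogk": [0, 1, 2, 3]
Patterns match
Same pattern = Yes


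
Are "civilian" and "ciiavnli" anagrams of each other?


Word 1: "civilian" → sorted: aciiilnv
Word 2: "ciiavnli" → sorted: aciiilnv
Same letters? aciiilnv == aciiilnv
Anagram = Yes


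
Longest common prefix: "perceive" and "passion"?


Word 1: "perceive"
Word 2: "passion"
Comparing from start:
  Pos 0: 'p' == 'p'
  Pos 1: 'e' != 'a' (stop)
LCP = "p" (length 1)


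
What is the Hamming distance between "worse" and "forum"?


Comparing character by character (same length = 5):
  Pos 0: 'w' vs 'f' !=
  Pos 1: 'o' vs 'o' =
  Pos 2: 'r' vs 'r' =
  Pos 3: 's' vs 'u' !=
  Pos 4: 'e' vs 'm' !=
Hamming distance = 3


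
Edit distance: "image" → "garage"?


Word 1: "image" (length 5)
Word 2: "garage" (length 6)
One optimal edit sequence (insert/delete/substitute each cost 1):
  1. insert 'g'  (+1)
  2. substitute 'i' -> 'a'  (+1)
  3. substitute 'm' -> 'r'  (+1)
  4. keep 'a'
  5. keep 'g'
  6. keep 'e'
Total edit operations: 3
Edit distance = 3


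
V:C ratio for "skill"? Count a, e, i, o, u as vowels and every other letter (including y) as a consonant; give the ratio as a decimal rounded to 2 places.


Word: "skill"
Vowels (a,e,i,o,u): 1
Consonants: 4
Ratio = 1/4
= 0.25


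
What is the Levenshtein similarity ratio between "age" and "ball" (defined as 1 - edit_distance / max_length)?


Word 1: "age" (length 3)
Word 2: "ball" (length 4)
One optimal edit sequence:
  1. insert 'b'  (+1)
  2. keep 'a'
  3. substitute 'g' -> 'l'  (+1)
  4. substitute 'e' -> 'l'  (+1)
Edit distance = 3
Max length = max(3, 4) = 4
Similarity = 1 - 3/4
= 0.2500


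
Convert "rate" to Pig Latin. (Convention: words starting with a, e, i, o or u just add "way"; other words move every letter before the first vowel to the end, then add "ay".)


Word: "rate"
Starts with consonant(s) → move to end, add 'ay'
Consonant cluster: "r"
Pig Latin = "ateray"


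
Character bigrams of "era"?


Word: "era" (length 3)
Number of bigrams = 3 - 2 + 1 = 2
  Position 0: "er"
  Position 1: "ra"
Bigrams = "er", "ra"


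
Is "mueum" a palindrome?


Word: "mueum"
Reversed: "mueum"
Forward == Backward? mueum == mueum
Palindrome = Yes


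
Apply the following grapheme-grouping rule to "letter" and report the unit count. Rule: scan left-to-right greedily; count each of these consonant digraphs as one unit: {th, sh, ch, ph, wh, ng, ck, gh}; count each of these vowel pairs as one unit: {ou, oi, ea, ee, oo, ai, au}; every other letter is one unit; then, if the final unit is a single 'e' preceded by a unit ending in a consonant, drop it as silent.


Word: "letter" (6 letters)
Left-to-right scan:
  1. 'l' (letter)
  2. 'e' (letter)
  3. 't' (letter)
  4. 't' (letter)
  5. 'e' (letter)
  6. 'r' (letter)
Units from scan: 6
Sound units = 6 units


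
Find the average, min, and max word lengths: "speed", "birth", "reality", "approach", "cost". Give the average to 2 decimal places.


Lengths: "speed"=5, "birth"=5, "reality"=7, "approach"=8, "cost"=4
Sum = 29, Count = 5
Average = 29/5 = 5.80
= avg=5.80, min=4, max=8


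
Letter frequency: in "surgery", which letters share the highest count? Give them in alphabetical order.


Word: "surgery"
Letter counts:
  'e': 1
  'g': 1
  'r': 2
  's': 1
  'u': 1
  'y': 1
Maximum count = 2
Most frequent = 'r' (2 times each)


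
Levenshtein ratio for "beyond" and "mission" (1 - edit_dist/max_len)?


Word 1: "beyond" (length 6)
Word 2: "mission" (length 7)
One optimal edit sequence:
  1. insert 'm'  (+1)
  2. insert 'i'  (+1)
  3. substitute 'b' -> 's'  (+1)
  4. substitute 'e' -> 's'  (+1)
  5. substitute 'y' -> 'i'  (+1)
  6. keep 'o'
  7. keep 'n'
  8. delete 'd'  (+1)
Edit distance = 6
Max length = max(6, 7) = 7
Similarity = 1 - 6/7
= 0.1429


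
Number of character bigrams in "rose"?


Word: "rose" (length 4)
Number of 2-grams = length - 2 + 1 = 4 - 2 + 1
= 3


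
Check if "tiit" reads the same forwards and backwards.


Word: "tiit"
Reversed: "tiit"
Forward == Backward? tiit == tiit
Palindrome = Yes


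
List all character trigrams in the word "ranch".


Word: "ranch" (length 5)
Number of trigrams = 5 - 3 + 1 = 3
  Position 0: "ran"
  Position 1: "anc"
  Position 2: "nch"
Trigrams = "ran", "anc", "nch"


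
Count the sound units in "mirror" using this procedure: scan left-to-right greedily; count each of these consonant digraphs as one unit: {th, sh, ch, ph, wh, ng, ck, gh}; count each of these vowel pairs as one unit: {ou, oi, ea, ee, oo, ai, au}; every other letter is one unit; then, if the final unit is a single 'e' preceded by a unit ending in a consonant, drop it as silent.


Word: "mirror" (6 letters)
Left-to-right scan:
  (1) 'm' (letter)
  (2) 'i' (letter)
  (3) 'r' (letter)
  (4) 'r' (letter)
  (5) 'o' (letter)
  (6) 'r' (letter)
Units from scan: 6
Sound units = 6 units


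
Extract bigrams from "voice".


Word: "voice" (length 5)
Number of bigrams = 5 - 2 + 1 = 4
  Position 0: "vo"
  Position 1: "oi"
  Position 2: "ic"
  Position 3: "ce"
Bigrams = "vo", "oi", "ic", "ce"


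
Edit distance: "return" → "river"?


Word 1: "return" (length 6)
Word 2: "river" (length 5)
One optimal edit sequence (insert/delete/substitute each cost 1):
  1. keep 'r'
  2. substitute 'e' -> 'i'  (+1)
  3. substitute 't' -> 'v'  (+1)
  4. substitute 'u' -> 'e'  (+1)
  5. keep 'r'
  6. delete 'n'  (+1)
Total edit operations: 4
Edit distance = 4


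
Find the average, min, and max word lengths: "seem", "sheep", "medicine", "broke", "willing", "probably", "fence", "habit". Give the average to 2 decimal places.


Lengths: "seem"=4, "sheep"=5, "medicine"=8, "broke"=5, "willing"=7, "probably"=8, "fence"=5, "habit"=5
Sum = 47, Count = 8
Average = 47/8 = 5.88
= avg=5.88, min=4, max=8


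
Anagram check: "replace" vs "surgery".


Word 1: "replace" → sorted: aceelpr
Word 2: "surgery" → sorted: egrrsuy
Same letters? aceelpr != egrrsuy
Anagram = No


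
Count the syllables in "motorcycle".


Word: "motorcycle"
Syllable breakdown: mo · tor · cy · cle
Counting: 4 parts
= 4 syllables


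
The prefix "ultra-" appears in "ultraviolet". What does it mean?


Prefix: ultra-
Example: ultraviolet (ultra- + violet)
Meaning = beyond


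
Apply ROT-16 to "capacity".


Word: "capacity"
Shift: 16
Each letter → (letter + shift) mod 26:
  'c' (2) + 16 = 18 → 's'
  'a' (0) + 16 = 16 → 'q'
  'p' (15) + 16 = 5 → 'f'
  'a' (0) + 16 = 16 → 'q'
  'c' (2) + 16 = 18 → 's'
  'i' (8) + 16 = 24 → 'y'
  't' (19) + 16 = 9 → 'j'
  'y' (24) + 16 = 14 → 'o'
Result = "sqfqsyjo"


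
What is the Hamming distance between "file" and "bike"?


Comparing character by character (same length = 4):
  Pos 0: 'f' vs 'b' !=
  Pos 1: 'i' vs 'i' =
  Pos 2: 'l' vs 'k' !=
  Pos 3: 'e' vs 'e' =
Hamming distance = 2


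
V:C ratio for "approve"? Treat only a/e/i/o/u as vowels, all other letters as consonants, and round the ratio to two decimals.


Word: "approve"
Vowels (a,e,i,o,u): 3
Consonants: 4
Ratio = 3/4
= 0.75


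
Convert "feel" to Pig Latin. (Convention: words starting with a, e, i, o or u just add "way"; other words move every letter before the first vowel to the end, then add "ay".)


Word: "feel"
Starts with consonant(s) → move to end, add 'ay'
Consonant cluster: "f"
Pig Latin = "eelfay"


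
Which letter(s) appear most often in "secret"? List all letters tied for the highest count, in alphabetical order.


Word: "secret"
Letter counts:
  'c': 1
  'e': 2
  'r': 1
  's': 1
  't': 1
Maximum count = 2
Most frequent = 'e' (2 times each)


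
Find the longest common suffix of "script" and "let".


Word 1: "script"
Word 2: "let"
Comparing from end:
  Pos -1: 't' == 't'
  Pos -2: 'p' != 'e' (stop)
LCS = "t" (length 1)


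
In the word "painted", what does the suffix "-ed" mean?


Suffix: -ed
As in: painted -> paint + -ed
Meaning = past tense


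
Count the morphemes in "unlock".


Word: "unlock"
Morphemes: un- / lock
Each morpheme carries meaning
= 2 morphemes


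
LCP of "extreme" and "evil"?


Word 1: "extreme"
Word 2: "evil"
Comparing from start:
  Pos 0: 'e' == 'e'
  Pos 1: 'x' != 'v' (stop)
LCP = "e" (length 1)


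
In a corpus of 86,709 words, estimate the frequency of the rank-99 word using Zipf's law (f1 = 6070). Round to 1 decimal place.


Zipf's law: f(r) = f(1) / r
f(1) = 6070
f(99) = 6070 / 99
= 61.3 occurrences


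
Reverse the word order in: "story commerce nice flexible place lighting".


Original: "story commerce nice flexible place lighting"
Words (1..n): story | commerce | nice | flexible | place | lighting
Reversed (n..1): lighting | place | flexible | nice | commerce | story
Result = "lighting place flexible nice commerce story"


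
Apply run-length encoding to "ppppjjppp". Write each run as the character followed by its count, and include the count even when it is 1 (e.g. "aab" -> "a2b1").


String: "ppppjjppp"
Scanning for consecutive runs:
  'p' x 4
  'j' x 2
  'p' x 3
RLE = "p4j2p3"


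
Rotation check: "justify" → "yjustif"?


Word: "justify", Candidate: "yjustif"
Method: check if candidate is substring of word+word
"justifyjustify" contains "yjustif"? Yes
Is rotation = Yes


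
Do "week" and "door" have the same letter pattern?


Pattern of "week": [0, 1, 1, 2]
Pattern of "door": [0, 1, 1, 2]
Patterns match
Same pattern = Yes


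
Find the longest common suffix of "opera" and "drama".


Word 1: "opera"
Word 2: "drama"
Comparing from end:
  Pos -1: 'a' == 'a'
  Pos -2: 'r' != 'm' (stop)
LCS = "a" (length 1)


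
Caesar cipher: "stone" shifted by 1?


Word: "stone"
Shift: 1
Each letter → (letter + shift) mod 26:
  's' (18) + 1 = 19 → 't'
  't' (19) + 1 = 20 → 'u'
  'o' (14) + 1 = 15 → 'p'
  'n' (13) + 1 = 14 → 'o'
  'e' (4) + 1 = 5 → 'f'
Result = "tupof"


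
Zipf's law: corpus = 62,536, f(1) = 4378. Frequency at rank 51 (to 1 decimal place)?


Zipf's law: f(r) = f(1) / r
f(1) = 4378
f(51) = 4378 / 51
= 85.8 occurrences


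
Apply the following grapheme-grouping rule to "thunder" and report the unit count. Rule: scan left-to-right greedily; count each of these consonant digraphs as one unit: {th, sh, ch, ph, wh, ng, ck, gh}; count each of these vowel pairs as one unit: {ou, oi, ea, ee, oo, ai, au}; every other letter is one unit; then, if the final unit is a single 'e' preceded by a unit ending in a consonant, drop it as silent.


Word: "thunder" (7 letters)
Left-to-right scan:
  1. 'th' (digraph)
  2. 'u' (letter)
  3. 'n' (letter)
  4. 'd' (letter)
  5. 'e' (letter)
  6. 'r' (letter)
Units from scan: 6
Sound units = 6 units


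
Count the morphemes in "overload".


Word: "overload"
Morphemes: over- + load
Each morpheme carries meaning
= 2 morphemes


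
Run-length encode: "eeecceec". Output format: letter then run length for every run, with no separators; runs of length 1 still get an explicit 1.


String: "eeecceec"
Scanning for consecutive runs:
  'e' x 3
  'c' x 2
  'e' x 2
  'c' x 1
RLE = "e3c2e2c1"


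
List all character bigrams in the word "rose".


Word: "rose" (length 4)
Number of bigrams = 4 - 2 + 1 = 3
  Position 0: "ro"
  Position 1: "os"
  Position 2: "se"
Bigrams = "ro", "os", "se"


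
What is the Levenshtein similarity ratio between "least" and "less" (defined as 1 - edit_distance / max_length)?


Word 1: "least" (length 5)
Word 2: "less" (length 4)
One optimal edit sequence:
  1. keep 'l'
  2. keep 'e'
  3. delete 'a'  (+1)
  4. keep 's'
  5. substitute 't' -> 's'  (+1)
Edit distance = 2
Max length = max(5, 4) = 5
Similarity = 1 - 2/5
= 0.6000


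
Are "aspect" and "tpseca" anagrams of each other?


Word 1: "aspect" → sorted: acepst
Word 2: "tpseca" → sorted: acepst
Same letters? acepst == acepst
Anagram = Yes


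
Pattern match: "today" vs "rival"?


Pattern of "today": [0, 1, 2, 3, 4]
Pattern of "rival": [0, 1, 2, 3, 4]
Patterns match
Same pattern = Yes


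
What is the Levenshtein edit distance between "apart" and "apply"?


Word 1: "apart" (length 5)
Word 2: "apply" (length 5)
One optimal edit sequence (insert/delete/substitute each cost 1):
  1. keep 'a'
  2. keep 'p'
  3. substitute 'a' -> 'p'  (+1)
  4. substitute 'r' -> 'l'  (+1)
  5. substitute 't' -> 'y'  (+1)
Total edit operations: 3
Edit distance = 3


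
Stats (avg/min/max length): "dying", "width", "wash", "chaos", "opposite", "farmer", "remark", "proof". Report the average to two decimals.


Lengths: "dying"=5, "width"=5, "wash"=4, "chaos"=5, "opposite"=8, "farmer"=6, "remark"=6, "proof"=5
Sum = 44, Count = 8
Average = 44/8 = 5.50
= avg=5.50, min=4, max=8


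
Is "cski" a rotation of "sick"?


Word: "sick", Candidate: "cski"
Method: check if candidate is substring of word+word
"sicksick" contains "cski"? No
Is rotation = No


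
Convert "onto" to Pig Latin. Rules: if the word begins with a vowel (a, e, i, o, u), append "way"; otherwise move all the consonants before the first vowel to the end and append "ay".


Word: "onto"
Starts with vowel → add 'way'
Pig Latin = "ontoway"


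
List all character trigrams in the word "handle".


Word: "handle" (length 6)
Number of trigrams = 6 - 3 + 1 = 4
  Position 0: "han"
  Position 1: "and"
  Position 2: "ndl"
  Position 3: "dle"
Trigrams = "han", "and", "ndl", "dle"


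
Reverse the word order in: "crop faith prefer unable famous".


Original: "crop faith prefer unable famous"
Words (1..n): crop | faith | prefer | unable | famous
Reversed (n..1): famous | unable | prefer | faith | crop
Result = "famous unable prefer faith crop"


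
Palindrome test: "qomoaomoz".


Word: "qomoaomoz"
Reversed: "zomoaomoq"
Forward == Backward? qomoaomoz != zomoaomoq
Palindrome = No


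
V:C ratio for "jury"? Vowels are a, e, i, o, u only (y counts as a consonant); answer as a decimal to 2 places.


Word: "jury"
Vowels (a,e,i,o,u): 1
Consonants: 3
Ratio = 1/3
= 0.33


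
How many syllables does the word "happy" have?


Word: "happy"
Syllable breakdown: hap · py
Counting: 2 parts
= 2 syllables


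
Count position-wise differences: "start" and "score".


Comparing character by character (same length = 5):
  Pos 0: 's' vs 's' =
  Pos 1: 't' vs 'c' !=
  Pos 2: 'a' vs 'o' !=
  Pos 3: 'r' vs 'r' =
  Pos 4: 't' vs 'e' !=
Hamming distance = 3


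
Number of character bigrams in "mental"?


Word: "mental" (length 6)
Number of 2-grams = length - 2 + 1 = 6 - 2 + 1
= 5


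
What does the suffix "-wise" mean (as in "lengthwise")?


Suffix: -wise
As in: lengthwise -> length + -wise
Meaning = in the manner of


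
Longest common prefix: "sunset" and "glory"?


Word 1: "sunset"
Word 2: "glory"
Comparing from start:
  Pos 0: 's' != 'g' (stop)
LCP = "" (length 0)


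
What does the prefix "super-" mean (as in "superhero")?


Prefix: super-
As in: superhero -> super- + hero
Meaning = above / beyond
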